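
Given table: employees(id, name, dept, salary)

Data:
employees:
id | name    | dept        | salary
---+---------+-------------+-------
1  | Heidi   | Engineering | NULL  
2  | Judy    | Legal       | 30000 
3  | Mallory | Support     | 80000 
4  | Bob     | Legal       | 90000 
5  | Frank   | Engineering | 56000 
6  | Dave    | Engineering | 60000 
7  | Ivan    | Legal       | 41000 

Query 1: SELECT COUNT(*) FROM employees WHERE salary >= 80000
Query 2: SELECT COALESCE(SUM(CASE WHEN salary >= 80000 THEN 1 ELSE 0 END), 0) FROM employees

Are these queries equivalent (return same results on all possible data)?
Yes, equivalent

Both queries return: [(2,)]

Reason: COUNT with WHERE vs conditional SUM (COALESCE handles empty-table NULL)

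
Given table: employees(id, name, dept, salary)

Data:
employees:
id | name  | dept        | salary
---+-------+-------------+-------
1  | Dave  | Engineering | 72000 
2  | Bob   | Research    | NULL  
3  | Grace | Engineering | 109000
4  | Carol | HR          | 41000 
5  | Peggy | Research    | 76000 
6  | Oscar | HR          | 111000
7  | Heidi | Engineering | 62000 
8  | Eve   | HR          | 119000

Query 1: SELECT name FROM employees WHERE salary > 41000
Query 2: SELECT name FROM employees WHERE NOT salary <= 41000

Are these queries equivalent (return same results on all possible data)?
Yes, equivalent

Both queries return: [('Dave',), ('Eve',), ('Grace',), ('Heidi',), ('Oscar',), ('Peggy',)]

Reason: Both filter salary > 41000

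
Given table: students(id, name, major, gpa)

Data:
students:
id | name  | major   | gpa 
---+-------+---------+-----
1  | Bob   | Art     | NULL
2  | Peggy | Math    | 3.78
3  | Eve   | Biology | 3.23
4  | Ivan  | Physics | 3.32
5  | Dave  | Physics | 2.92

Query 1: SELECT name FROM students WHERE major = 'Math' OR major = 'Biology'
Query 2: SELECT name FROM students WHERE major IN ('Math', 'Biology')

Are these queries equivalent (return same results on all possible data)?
Yes, equivalent

Both queries return: [('Eve',), ('Peggy',)]

Reason: OR vs IN are equivalent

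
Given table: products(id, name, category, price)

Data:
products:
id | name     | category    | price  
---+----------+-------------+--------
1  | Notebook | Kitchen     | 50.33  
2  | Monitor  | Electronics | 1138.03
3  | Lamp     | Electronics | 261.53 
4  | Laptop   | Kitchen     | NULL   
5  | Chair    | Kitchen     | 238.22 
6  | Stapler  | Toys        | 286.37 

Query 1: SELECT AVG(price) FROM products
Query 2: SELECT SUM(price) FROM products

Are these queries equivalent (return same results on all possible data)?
No, not equivalent

Query 1 returns: [(394.896,)]
Query 2 returns: [(1974.48,)]

Reason: AVG vs SUM give different aggregate values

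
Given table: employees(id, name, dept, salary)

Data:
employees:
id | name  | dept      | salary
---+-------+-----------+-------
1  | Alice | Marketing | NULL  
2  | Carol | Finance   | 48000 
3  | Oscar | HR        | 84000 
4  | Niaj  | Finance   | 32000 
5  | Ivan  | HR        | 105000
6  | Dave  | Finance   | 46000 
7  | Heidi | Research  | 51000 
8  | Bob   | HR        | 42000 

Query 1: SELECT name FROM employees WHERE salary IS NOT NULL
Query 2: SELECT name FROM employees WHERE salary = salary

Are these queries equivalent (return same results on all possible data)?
Yes, equivalent

Both queries return: [('Bob',), ('Carol',), ('Dave',), ('Heidi',), ('Ivan',), ('Niaj',), ('Oscar',)]

Reason: IS NOT NULL vs self-equality (both exclude NULLs)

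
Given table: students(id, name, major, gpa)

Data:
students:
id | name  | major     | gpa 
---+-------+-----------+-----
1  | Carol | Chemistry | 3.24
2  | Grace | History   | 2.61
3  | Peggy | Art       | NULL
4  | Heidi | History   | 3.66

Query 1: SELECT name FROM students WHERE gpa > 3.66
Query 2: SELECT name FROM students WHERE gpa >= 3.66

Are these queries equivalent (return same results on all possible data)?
No, not equivalent

Query 1 returns: []
Query 2 returns: [('Heidi',)]

Reason: > vs >= gives different results when gpa = 3.66 exists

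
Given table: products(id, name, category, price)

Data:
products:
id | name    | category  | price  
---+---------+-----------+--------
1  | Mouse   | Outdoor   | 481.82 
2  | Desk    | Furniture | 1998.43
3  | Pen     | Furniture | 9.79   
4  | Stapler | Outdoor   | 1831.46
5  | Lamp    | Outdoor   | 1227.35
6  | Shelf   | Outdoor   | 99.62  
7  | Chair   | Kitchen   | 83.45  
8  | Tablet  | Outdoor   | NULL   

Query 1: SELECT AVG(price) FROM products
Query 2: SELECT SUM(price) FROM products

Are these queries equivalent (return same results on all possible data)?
No, not equivalent

Query 1 returns: [(818.8457142857143,)]
Query 2 returns: [(5731.92,)]

Reason: AVG vs SUM give different aggregate values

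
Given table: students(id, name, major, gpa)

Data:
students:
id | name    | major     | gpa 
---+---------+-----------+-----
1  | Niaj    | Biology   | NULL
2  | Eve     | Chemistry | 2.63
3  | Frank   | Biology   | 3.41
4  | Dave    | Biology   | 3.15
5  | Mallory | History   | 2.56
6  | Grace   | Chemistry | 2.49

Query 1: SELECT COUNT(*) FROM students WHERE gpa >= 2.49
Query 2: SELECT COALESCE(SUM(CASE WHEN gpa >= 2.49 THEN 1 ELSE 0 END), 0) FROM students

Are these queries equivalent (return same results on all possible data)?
Yes, equivalent

Both queries return: [(5,)]

Reason: COUNT with WHERE vs conditional SUM (COALESCE handles empty-table NULL)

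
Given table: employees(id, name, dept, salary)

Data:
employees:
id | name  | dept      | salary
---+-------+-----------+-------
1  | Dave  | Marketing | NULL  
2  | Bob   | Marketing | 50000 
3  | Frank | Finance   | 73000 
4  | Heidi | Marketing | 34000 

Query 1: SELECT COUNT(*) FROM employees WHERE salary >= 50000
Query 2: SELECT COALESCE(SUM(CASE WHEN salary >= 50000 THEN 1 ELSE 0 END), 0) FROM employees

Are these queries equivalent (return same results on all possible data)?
Yes, equivalent

Both queries return: [(2,)]

Reason: COUNT with WHERE vs conditional SUM (COALESCE handles empty-table NULL)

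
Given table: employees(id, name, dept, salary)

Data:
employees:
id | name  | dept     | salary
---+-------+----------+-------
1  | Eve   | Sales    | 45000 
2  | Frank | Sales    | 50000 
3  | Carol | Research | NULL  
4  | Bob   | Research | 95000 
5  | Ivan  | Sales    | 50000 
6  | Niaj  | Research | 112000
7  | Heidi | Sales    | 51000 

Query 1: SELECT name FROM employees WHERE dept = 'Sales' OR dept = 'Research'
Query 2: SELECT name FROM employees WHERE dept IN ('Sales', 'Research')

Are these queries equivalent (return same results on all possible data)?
Yes, equivalent

Both queries return: [('Bob',), ('Carol',), ('Eve',), ('Frank',), ('Heidi',), ('Ivan',), ('Niaj',)]

Reason: OR vs IN are equivalent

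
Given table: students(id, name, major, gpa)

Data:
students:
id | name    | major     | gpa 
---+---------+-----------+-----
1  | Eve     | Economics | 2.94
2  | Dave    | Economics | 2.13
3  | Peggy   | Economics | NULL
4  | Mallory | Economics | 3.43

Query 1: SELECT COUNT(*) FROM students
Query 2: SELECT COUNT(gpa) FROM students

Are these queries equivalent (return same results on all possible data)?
No, not equivalent

Query 1 returns: [(4,)]
Query 2 returns: [(3,)]

Reason: COUNT(*) includes NULLs, COUNT(column) excludes them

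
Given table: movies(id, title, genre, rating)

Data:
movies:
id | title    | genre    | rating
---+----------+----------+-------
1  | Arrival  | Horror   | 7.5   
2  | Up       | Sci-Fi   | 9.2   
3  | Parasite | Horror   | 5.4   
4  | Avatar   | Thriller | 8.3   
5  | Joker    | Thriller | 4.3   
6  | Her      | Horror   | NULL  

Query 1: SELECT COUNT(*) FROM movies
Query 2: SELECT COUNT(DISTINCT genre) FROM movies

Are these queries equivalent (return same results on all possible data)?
No, not equivalent

Query 1 returns: [(6,)]
Query 2 returns: [(3,)]

Reason: COUNT(*) counts rows, COUNT(DISTINCT genre) counts unique genres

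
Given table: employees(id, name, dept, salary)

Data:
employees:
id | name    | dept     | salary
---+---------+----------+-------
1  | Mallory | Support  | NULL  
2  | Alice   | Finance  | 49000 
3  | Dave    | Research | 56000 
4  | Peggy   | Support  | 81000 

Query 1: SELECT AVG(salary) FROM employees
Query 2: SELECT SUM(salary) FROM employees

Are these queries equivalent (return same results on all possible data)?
No, not equivalent

Query 1 returns: [(62000.0,)]
Query 2 returns: [(186000,)]

Reason: AVG vs SUM give different aggregate values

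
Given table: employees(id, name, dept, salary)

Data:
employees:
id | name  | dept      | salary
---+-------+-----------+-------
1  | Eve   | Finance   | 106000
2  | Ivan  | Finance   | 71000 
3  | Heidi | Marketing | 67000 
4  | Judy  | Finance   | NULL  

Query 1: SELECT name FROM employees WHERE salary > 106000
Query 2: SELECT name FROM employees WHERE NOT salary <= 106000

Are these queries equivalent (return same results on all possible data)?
Yes, equivalent

Both queries return: []

Reason: Both filter salary > 106000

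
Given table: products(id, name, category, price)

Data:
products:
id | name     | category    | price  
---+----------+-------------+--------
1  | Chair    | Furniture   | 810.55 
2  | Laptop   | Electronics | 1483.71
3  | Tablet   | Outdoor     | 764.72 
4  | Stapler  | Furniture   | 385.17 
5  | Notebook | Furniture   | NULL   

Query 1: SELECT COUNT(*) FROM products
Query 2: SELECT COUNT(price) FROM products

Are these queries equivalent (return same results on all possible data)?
No, not equivalent

Query 1 returns: [(5,)]
Query 2 returns: [(4,)]

Reason: COUNT(*) includes NULLs, COUNT(column) excludes them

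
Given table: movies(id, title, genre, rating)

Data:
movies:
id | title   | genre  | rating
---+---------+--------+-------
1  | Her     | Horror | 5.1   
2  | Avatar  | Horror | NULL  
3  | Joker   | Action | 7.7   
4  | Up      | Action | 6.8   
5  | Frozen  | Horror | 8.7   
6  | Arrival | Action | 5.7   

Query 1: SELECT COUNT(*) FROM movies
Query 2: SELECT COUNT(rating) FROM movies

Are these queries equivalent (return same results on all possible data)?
No, not equivalent

Query 1 returns: [(6,)]
Query 2 returns: [(5,)]

Reason: COUNT(*) includes NULLs, COUNT(column) excludes them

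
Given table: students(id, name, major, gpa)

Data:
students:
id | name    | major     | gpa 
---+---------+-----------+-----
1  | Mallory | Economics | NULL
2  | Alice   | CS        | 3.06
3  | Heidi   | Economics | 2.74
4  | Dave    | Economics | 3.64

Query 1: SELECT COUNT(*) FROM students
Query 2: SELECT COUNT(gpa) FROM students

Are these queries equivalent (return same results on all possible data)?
No, not equivalent

Query 1 returns: [(4,)]
Query 2 returns: [(3,)]

Reason: COUNT(*) includes NULLs, COUNT(column) excludes them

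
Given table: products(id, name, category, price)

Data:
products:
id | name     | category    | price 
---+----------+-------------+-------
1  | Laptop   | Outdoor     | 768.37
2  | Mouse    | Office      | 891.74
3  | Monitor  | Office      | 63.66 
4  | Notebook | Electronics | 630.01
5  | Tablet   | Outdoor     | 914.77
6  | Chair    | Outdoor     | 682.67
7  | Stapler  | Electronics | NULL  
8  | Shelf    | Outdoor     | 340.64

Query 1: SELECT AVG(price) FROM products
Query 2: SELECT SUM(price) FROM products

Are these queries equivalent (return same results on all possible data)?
No, not equivalent

Query 1 returns: [(613.1228571428571,)]
Query 2 returns: [(4291.86,)]

Reason: AVG vs SUM give different aggregate values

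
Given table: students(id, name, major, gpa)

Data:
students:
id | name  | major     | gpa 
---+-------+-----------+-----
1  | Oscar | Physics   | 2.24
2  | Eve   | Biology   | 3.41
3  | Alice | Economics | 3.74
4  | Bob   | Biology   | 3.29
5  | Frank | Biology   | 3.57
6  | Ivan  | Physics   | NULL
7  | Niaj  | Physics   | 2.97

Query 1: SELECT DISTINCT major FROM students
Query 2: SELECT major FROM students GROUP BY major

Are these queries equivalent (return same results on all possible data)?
Yes, equivalent

Both queries return: [('Biology',), ('Economics',), ('Physics',)]

Reason: Both get unique majors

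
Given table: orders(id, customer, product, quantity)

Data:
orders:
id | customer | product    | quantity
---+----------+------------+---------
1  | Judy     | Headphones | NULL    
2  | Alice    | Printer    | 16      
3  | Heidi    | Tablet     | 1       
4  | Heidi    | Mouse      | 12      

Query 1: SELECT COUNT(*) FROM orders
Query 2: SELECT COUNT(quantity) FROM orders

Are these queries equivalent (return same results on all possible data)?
No, not equivalent

Query 1 returns: [(4,)]
Query 2 returns: [(3,)]

Reason: COUNT(*) includes NULLs, COUNT(column) excludes them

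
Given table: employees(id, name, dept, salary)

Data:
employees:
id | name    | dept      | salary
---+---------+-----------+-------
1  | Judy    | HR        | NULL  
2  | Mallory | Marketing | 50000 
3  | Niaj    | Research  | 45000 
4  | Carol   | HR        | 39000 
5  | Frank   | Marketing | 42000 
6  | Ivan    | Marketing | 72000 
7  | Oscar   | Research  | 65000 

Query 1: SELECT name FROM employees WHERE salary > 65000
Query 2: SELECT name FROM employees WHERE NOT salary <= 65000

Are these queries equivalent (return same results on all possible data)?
Yes, equivalent

Both queries return: [('Ivan',)]

Reason: Both filter salary > 65000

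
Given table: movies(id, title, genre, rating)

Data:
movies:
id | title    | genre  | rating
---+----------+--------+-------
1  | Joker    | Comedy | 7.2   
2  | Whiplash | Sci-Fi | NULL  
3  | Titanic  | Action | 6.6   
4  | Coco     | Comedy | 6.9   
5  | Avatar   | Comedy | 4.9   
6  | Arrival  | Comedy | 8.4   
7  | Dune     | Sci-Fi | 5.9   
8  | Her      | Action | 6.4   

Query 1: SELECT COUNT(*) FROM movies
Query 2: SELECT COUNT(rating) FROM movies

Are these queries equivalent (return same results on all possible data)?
No, not equivalent

Query 1 returns: [(8,)]
Query 2 returns: [(7,)]

Reason: COUNT(*) includes NULLs, COUNT(column) excludes them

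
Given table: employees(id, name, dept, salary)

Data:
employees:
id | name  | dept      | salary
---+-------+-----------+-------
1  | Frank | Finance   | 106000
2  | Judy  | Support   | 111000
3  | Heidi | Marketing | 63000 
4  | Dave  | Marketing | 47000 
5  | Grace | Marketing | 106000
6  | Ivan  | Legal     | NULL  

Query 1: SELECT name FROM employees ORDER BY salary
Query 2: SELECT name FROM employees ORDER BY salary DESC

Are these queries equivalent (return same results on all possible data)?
No, not equivalent

Query 1 returns: [('Ivan',), ('Dave',), ('Heidi',), ('Frank',), ('Grace',), ('Judy',)]
Query 2 returns: [('Judy',), ('Frank',), ('Grace',), ('Heidi',), ('Dave',), ('Ivan',)]

Reason: ASC vs DESC gives opposite ordering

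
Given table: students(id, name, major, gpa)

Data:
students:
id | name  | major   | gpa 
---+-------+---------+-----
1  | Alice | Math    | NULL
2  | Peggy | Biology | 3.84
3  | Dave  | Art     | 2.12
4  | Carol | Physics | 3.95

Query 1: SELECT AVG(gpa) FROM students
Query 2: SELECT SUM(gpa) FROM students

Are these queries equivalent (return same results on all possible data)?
No, not equivalent

Query 1 returns: [(3.3033333333333332,)]
Query 2 returns: [(9.91,)]

Reason: AVG vs SUM give different aggregate values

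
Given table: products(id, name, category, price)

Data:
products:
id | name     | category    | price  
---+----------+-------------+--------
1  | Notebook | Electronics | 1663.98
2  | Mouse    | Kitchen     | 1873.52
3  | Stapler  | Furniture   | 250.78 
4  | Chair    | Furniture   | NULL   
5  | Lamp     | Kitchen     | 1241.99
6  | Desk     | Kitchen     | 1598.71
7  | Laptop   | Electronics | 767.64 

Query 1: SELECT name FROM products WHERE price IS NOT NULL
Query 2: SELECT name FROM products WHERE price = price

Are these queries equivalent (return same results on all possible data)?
Yes, equivalent

Both queries return: [('Desk',), ('Lamp',), ('Laptop',), ('Mouse',), ('Notebook',), ('Stapler',)]

Reason: IS NOT NULL vs self-equality (both exclude NULLs)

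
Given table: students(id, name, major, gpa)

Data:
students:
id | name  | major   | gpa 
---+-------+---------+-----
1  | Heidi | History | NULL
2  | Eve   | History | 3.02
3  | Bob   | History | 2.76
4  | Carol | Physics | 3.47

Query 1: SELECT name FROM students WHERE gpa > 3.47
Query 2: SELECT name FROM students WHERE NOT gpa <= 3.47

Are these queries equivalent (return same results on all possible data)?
Yes, equivalent

Both queries return: []

Reason: Both filter gpa > 3.47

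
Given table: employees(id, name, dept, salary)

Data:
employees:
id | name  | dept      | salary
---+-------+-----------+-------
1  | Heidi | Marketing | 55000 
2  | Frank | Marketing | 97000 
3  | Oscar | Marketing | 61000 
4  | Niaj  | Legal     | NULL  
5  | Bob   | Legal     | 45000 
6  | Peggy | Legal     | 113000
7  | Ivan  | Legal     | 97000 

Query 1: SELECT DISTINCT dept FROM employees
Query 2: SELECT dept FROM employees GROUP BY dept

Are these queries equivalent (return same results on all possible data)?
Yes, equivalent

Both queries return: [('Legal',), ('Marketing',)]

Reason: Both get unique depts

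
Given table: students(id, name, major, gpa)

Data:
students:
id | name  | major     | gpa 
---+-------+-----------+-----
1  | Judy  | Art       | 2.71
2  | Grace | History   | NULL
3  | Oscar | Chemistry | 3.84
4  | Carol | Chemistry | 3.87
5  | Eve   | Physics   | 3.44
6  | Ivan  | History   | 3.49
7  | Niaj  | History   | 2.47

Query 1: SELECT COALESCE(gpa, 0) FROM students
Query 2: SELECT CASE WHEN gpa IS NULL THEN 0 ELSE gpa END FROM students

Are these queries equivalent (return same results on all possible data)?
Yes, equivalent

Both queries return: [(0,), (2.47,), (2.71,), (3.44,), (3.49,), (3.84,), (3.87,)]

Reason: COALESCE vs CASE for NULL handling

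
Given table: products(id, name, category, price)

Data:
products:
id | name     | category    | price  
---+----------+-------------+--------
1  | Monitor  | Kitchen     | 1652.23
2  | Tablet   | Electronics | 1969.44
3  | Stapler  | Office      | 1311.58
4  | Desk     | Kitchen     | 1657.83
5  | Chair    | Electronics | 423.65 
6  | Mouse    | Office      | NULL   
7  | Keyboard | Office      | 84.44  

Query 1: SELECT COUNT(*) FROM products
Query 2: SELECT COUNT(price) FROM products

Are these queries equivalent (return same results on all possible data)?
No, not equivalent

Query 1 returns: [(7,)]
Query 2 returns: [(6,)]

Reason: COUNT(*) includes NULLs, COUNT(column) excludes them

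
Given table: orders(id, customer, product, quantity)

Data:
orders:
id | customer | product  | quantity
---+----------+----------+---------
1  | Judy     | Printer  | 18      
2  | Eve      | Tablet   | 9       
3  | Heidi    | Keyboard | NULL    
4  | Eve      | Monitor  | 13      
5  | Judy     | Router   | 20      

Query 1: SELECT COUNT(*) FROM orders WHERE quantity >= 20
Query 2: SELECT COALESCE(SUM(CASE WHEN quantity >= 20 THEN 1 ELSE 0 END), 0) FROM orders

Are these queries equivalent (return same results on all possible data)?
Yes, equivalent

Both queries return: [(1,)]

Reason: COUNT with WHERE vs conditional SUM (COALESCE handles empty-table NULL)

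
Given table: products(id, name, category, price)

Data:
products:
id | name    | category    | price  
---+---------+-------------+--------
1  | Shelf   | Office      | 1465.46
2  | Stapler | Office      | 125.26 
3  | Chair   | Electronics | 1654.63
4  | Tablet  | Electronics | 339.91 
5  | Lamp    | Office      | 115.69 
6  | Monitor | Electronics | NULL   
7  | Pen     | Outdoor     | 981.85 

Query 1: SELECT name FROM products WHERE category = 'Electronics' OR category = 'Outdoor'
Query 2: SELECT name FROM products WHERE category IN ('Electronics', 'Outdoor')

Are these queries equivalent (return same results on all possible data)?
Yes, equivalent

Both queries return: [('Chair',), ('Monitor',), ('Pen',), ('Tablet',)]

Reason: OR vs IN are equivalent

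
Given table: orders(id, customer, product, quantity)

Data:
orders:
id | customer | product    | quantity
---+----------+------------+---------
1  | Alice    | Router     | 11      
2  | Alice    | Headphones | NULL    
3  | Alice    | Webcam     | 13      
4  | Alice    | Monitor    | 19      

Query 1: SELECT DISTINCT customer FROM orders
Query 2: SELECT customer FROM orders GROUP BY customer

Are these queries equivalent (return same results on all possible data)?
Yes, equivalent

Both queries return: [('Alice',)]

Reason: Both get unique customers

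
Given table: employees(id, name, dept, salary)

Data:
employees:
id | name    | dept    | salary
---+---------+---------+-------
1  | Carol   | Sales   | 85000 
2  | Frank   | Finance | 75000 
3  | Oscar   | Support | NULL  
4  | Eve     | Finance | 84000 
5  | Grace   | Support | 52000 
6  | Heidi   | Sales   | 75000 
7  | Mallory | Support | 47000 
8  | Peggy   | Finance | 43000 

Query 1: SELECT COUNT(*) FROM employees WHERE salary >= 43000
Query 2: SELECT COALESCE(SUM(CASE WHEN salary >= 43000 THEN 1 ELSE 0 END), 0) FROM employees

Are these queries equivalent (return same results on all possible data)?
Yes, equivalent

Both queries return: [(7,)]

Reason: COUNT with WHERE vs conditional SUM (COALESCE handles empty-table NULL)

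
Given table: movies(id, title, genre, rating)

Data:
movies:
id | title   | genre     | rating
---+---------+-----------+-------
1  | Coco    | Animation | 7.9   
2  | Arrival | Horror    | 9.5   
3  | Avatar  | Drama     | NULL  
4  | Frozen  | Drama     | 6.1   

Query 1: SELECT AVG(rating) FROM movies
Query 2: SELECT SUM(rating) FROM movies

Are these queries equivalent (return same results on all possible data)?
No, not equivalent

Query 1 returns: [(7.833333333333333,)]
Query 2 returns: [(23.5,)]

Reason: AVG vs SUM give different aggregate values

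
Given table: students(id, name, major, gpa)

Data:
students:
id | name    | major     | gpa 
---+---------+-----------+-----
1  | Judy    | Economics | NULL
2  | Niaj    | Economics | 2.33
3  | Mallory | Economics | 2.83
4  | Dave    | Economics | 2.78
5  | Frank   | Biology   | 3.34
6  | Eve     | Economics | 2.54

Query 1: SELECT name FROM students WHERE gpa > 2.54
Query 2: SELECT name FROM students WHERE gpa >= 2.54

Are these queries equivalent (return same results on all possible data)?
No, not equivalent

Query 1 returns: [('Mallory',), ('Dave',), ('Frank',)]
Query 2 returns: [('Mallory',), ('Dave',), ('Frank',), ('Eve',)]

Reason: > vs >= gives different results when gpa = 2.54 exists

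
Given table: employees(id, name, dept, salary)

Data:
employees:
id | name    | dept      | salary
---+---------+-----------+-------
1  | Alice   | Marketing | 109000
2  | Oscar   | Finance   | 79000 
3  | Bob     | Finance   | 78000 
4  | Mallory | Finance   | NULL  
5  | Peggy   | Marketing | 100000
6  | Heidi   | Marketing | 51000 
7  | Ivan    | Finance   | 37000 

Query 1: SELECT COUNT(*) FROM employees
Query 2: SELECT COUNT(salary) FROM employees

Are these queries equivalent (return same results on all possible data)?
No, not equivalent

Query 1 returns: [(7,)]
Query 2 returns: [(6,)]

Reason: COUNT(*) includes NULLs, COUNT(column) excludes them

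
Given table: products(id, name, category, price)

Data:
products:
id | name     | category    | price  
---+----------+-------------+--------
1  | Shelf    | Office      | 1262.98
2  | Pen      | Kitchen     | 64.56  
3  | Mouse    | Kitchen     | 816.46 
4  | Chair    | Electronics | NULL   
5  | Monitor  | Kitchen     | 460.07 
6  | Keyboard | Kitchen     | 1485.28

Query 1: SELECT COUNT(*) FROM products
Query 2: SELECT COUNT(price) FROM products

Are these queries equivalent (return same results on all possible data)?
No, not equivalent

Query 1 returns: [(6,)]
Query 2 returns: [(5,)]

Reason: COUNT(*) includes NULLs, COUNT(column) excludes them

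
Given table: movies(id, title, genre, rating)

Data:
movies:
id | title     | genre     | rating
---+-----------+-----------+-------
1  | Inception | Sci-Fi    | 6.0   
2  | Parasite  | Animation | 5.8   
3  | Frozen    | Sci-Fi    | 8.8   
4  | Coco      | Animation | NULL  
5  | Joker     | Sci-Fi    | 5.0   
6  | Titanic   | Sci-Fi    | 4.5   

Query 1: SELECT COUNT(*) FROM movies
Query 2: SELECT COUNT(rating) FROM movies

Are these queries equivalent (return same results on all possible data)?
No, not equivalent

Query 1 returns: [(6,)]
Query 2 returns: [(5,)]

Reason: COUNT(*) includes NULLs, COUNT(column) excludes them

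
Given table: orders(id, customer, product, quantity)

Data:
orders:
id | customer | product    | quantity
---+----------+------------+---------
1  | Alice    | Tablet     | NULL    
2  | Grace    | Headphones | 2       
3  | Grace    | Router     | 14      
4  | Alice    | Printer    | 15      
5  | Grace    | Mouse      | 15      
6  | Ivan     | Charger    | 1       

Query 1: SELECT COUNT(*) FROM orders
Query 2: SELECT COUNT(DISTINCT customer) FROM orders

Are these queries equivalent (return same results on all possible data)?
No, not equivalent

Query 1 returns: [(6,)]
Query 2 returns: [(3,)]

Reason: COUNT(*) counts rows, COUNT(DISTINCT customer) counts unique customers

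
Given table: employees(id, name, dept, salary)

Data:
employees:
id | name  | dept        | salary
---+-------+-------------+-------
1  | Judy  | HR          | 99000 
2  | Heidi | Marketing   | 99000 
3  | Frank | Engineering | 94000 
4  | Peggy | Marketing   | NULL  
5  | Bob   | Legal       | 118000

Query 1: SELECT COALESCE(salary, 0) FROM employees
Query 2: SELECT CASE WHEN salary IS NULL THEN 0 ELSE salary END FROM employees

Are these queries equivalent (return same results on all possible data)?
Yes, equivalent

Both queries return: [(0,), (94000,), (99000,), (99000,), (118000,)]

Reason: COALESCE vs CASE for NULL handling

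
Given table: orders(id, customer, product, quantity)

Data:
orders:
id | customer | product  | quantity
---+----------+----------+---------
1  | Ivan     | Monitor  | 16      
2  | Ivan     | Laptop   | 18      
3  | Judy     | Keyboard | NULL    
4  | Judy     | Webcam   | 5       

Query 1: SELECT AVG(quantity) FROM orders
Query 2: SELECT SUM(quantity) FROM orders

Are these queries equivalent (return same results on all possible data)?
No, not equivalent

Query 1 returns: [(13.0,)]
Query 2 returns: [(39,)]

Reason: AVG vs SUM give different aggregate values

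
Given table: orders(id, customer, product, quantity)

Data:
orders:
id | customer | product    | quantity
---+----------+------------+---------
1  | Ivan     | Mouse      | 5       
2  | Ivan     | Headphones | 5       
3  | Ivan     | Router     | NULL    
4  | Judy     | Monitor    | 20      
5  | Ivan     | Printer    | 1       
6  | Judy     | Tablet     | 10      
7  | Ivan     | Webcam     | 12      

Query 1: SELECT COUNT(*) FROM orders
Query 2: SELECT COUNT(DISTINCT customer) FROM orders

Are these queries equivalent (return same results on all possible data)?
No, not equivalent

Query 1 returns: [(7,)]
Query 2 returns: [(2,)]

Reason: COUNT(*) counts rows, COUNT(DISTINCT customer) counts unique customers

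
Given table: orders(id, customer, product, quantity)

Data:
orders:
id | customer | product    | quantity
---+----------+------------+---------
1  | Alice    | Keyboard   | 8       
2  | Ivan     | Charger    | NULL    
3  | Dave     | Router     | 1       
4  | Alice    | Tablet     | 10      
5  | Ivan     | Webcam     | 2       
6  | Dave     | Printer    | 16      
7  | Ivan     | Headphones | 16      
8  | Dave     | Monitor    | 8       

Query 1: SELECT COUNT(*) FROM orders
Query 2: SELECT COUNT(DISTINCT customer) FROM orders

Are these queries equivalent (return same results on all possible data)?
No, not equivalent

Query 1 returns: [(8,)]
Query 2 returns: [(3,)]

Reason: COUNT(*) counts rows, COUNT(DISTINCT customer) counts unique customers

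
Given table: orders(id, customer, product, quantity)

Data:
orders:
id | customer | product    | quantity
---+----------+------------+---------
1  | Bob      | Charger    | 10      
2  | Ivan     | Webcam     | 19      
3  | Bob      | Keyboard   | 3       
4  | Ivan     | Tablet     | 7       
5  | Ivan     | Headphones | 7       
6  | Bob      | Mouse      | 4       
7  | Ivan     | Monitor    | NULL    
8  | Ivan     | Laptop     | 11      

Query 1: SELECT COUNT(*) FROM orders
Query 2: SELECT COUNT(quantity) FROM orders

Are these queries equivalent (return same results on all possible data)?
No, not equivalent

Query 1 returns: [(8,)]
Query 2 returns: [(7,)]

Reason: COUNT(*) includes NULLs, COUNT(column) excludes them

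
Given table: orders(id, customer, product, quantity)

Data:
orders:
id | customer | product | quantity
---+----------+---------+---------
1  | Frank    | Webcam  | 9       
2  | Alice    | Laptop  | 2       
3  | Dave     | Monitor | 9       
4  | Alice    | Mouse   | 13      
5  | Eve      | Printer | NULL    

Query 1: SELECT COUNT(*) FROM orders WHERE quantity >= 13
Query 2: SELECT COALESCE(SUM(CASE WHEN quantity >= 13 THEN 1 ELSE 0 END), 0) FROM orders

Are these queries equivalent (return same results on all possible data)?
Yes, equivalent

Both queries return: [(1,)]

Reason: COUNT with WHERE vs conditional SUM (COALESCE handles empty-table NULL)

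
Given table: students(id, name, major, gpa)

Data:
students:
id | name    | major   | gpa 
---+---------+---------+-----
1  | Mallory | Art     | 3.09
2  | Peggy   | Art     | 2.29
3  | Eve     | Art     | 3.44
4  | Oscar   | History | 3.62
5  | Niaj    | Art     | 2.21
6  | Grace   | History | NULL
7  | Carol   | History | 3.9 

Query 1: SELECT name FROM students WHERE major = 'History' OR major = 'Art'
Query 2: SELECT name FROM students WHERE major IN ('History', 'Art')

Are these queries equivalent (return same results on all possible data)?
Yes, equivalent

Both queries return: [('Carol',), ('Eve',), ('Grace',), ('Mallory',), ('Niaj',), ('Oscar',), ('Peggy',)]

Reason: OR vs IN are equivalent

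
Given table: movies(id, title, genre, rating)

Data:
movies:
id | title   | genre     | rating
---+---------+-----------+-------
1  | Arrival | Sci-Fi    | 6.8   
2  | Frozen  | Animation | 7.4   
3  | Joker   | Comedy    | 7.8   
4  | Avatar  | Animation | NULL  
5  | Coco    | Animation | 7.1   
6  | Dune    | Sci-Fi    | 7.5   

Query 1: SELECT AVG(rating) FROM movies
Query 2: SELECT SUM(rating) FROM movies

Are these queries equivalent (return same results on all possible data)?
No, not equivalent

Query 1 returns: [(7.32,)]
Query 2 returns: [(36.6,)]

Reason: AVG vs SUM give different aggregate values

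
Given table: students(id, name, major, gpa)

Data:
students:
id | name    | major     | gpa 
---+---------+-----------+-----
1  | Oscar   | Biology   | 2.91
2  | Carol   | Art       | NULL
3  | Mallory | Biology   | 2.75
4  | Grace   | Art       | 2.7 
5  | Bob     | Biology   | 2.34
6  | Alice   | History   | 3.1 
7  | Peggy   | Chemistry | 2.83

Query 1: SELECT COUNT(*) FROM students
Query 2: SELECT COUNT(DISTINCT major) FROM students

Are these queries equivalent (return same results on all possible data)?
No, not equivalent

Query 1 returns: [(7,)]
Query 2 returns: [(4,)]

Reason: COUNT(*) counts rows, COUNT(DISTINCT major) counts unique majors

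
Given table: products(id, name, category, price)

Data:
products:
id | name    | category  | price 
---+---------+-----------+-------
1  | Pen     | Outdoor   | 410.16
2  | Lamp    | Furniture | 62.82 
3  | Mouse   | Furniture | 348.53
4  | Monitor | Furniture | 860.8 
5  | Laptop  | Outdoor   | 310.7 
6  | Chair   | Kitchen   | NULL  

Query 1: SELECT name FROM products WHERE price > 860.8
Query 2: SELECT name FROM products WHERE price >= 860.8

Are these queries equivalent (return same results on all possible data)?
No, not equivalent

Query 1 returns: []
Query 2 returns: [('Monitor',)]

Reason: > vs >= gives different results when price = 860.8 exists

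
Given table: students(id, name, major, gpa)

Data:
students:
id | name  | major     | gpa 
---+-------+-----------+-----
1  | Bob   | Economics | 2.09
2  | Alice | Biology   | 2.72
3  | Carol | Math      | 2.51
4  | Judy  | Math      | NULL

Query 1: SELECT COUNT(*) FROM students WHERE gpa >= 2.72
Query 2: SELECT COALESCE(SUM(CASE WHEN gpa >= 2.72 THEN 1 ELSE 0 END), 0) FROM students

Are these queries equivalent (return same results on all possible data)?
Yes, equivalent

Both queries return: [(1,)]

Reason: COUNT with WHERE vs conditional SUM (COALESCE handles empty-table NULL)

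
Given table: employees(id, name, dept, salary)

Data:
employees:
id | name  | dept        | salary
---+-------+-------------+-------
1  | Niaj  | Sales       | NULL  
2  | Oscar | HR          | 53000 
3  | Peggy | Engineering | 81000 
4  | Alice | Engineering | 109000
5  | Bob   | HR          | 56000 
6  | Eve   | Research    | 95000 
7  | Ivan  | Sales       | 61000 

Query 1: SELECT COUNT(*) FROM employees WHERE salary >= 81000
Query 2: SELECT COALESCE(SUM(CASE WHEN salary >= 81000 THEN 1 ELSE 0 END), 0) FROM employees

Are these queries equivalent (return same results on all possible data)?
Yes, equivalent

Both queries return: [(3,)]

Reason: COUNT with WHERE vs conditional SUM (COALESCE handles empty-table NULL)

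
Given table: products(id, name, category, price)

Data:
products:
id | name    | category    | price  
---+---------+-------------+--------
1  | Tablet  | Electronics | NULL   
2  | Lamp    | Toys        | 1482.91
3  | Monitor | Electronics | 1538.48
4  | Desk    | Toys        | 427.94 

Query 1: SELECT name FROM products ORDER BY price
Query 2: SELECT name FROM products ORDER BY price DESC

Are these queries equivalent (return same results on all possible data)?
No, not equivalent

Query 1 returns: [('Tablet',), ('Desk',), ('Lamp',), ('Monitor',)]
Query 2 returns: [('Monitor',), ('Lamp',), ('Desk',), ('Tablet',)]

Reason: ASC vs DESC gives opposite ordering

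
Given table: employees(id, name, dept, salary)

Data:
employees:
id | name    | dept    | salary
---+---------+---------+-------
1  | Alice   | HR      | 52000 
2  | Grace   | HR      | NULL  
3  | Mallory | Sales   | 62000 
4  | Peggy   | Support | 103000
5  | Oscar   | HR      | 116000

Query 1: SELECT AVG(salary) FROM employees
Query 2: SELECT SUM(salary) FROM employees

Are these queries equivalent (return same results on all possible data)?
No, not equivalent

Query 1 returns: [(83250.0,)]
Query 2 returns: [(333000,)]

Reason: AVG vs SUM give different aggregate values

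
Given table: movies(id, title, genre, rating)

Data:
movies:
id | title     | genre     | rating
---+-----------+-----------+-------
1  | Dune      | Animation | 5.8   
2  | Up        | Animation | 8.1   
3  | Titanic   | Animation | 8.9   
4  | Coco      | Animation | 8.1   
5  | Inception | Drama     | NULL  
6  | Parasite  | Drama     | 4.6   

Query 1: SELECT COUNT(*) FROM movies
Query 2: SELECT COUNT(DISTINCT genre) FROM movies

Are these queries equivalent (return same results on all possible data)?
No, not equivalent

Query 1 returns: [(6,)]
Query 2 returns: [(2,)]

Reason: COUNT(*) counts rows, COUNT(DISTINCT genre) counts unique genres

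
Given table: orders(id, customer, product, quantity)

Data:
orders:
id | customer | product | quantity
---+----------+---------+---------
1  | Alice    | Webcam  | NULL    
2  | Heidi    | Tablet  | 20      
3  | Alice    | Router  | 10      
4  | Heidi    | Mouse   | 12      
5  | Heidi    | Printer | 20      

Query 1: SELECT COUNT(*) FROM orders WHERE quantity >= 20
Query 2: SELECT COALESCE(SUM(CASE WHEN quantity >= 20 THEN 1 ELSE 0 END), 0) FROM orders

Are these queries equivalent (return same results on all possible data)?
Yes, equivalent

Both queries return: [(2,)]

Reason: COUNT with WHERE vs conditional SUM (COALESCE handles empty-table NULL)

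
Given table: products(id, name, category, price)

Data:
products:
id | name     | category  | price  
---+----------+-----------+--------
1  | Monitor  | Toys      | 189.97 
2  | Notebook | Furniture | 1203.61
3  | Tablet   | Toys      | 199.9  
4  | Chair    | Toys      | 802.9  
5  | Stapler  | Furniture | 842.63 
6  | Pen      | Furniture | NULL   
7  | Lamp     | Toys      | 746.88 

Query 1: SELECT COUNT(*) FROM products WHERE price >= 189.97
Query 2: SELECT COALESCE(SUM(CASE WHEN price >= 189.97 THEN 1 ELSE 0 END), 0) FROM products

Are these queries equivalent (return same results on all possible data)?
Yes, equivalent

Both queries return: [(6,)]

Reason: COUNT with WHERE vs conditional SUM (COALESCE handles empty-table NULL)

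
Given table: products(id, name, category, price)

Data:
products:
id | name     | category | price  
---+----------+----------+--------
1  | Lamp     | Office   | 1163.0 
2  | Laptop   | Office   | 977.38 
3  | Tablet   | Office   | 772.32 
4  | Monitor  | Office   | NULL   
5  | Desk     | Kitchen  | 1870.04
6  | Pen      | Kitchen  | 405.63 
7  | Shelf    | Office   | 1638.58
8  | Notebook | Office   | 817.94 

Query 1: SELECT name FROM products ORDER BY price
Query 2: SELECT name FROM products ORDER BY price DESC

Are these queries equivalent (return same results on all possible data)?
No, not equivalent

Query 1 returns: [('Monitor',), ('Pen',), ('Tablet',), ('Notebook',), ('Laptop',), ('Lamp',), ('Shelf',), ('Desk',)]
Query 2 returns: [('Desk',), ('Shelf',), ('Lamp',), ('Laptop',), ('Notebook',), ('Tablet',), ('Pen',), ('Monitor',)]

Reason: ASC vs DESC gives opposite ordering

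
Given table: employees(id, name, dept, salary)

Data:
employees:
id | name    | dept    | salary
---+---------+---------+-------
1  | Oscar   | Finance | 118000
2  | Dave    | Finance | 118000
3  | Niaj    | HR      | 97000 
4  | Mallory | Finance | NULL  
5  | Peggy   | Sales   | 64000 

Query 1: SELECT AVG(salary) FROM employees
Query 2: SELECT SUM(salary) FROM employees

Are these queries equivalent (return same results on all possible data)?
No, not equivalent

Query 1 returns: [(99250.0,)]
Query 2 returns: [(397000,)]

Reason: AVG vs SUM give different aggregate values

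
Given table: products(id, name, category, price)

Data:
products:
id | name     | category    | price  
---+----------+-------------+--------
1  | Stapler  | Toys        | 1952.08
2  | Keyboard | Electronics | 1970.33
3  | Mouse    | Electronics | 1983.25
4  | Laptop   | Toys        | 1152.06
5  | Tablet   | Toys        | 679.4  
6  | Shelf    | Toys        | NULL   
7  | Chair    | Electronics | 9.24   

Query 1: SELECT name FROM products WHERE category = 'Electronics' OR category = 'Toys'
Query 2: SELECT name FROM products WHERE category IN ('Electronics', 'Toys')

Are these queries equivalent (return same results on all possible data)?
Yes, equivalent

Both queries return: [('Chair',), ('Keyboard',), ('Laptop',), ('Mouse',), ('Shelf',), ('Stapler',), ('Tablet',)]

Reason: OR vs IN are equivalent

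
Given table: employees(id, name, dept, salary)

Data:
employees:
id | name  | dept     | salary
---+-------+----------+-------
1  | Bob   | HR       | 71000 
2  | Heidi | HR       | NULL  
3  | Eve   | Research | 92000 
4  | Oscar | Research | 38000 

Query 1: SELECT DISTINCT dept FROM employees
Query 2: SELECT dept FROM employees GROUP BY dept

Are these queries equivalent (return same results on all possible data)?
Yes, equivalent

Both queries return: [('HR',), ('Research',)]

Reason: Both get unique depts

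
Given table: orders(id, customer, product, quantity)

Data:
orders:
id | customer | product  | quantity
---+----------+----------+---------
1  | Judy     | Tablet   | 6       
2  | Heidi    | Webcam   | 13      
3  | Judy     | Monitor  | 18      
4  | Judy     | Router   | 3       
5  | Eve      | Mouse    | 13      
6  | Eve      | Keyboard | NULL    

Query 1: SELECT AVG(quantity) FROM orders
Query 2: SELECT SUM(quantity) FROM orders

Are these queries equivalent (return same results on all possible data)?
No, not equivalent

Query 1 returns: [(10.6,)]
Query 2 returns: [(53,)]

Reason: AVG vs SUM give different aggregate values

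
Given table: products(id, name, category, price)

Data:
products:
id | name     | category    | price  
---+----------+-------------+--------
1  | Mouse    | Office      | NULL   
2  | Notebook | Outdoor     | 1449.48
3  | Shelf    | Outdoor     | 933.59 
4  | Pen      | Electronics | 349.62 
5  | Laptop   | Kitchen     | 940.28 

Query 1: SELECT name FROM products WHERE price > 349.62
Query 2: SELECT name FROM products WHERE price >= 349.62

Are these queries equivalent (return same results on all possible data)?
No, not equivalent

Query 1 returns: [('Notebook',), ('Shelf',), ('Laptop',)]
Query 2 returns: [('Notebook',), ('Shelf',), ('Pen',), ('Laptop',)]

Reason: > vs >= gives different results when price = 349.62 exists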